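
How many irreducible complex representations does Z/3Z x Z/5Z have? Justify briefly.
15

Why: The number of irreducible complex representations of a finite group equals its number of conjugacy classes. Z/3Z x Z/5Z is abelian of order 15, so every element is its own conjugacy class: 15 classes, so Z/3Z x Z/5Z (order 15) has exactly 15 irreducible complex representations.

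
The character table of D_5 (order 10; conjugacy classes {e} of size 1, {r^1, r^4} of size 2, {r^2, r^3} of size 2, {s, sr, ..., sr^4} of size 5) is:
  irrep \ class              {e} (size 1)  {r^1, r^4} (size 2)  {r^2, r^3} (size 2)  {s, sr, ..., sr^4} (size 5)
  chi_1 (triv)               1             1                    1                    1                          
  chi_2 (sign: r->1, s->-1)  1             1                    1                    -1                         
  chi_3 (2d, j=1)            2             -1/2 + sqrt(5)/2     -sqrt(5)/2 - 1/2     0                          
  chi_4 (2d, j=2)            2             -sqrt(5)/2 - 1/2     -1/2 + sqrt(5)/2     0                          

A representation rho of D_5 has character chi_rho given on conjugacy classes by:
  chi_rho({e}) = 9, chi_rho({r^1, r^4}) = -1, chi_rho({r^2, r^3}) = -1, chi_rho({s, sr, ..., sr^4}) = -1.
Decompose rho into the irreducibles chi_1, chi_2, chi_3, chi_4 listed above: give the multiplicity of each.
Multiplicities: chi_1: 0, chi_2: 1, chi_3: 2, chi_4: 2.

Explanation: Use <chi_rho, chi> = (1/|G|) sum_C |C| * chi_rho(C) * conj(chi(C)) with |G| = 10 for each irreducible chi in the table:
  <chi_rho, chi_1> = (1/10)[1*(9)*conj(1) + 2*(-1)*conj(1) + 2*(-1)*conj(1) + 5*(-1)*conj(1)]
      = (1/10)[(9) + (-2) + (-2) + (-5)] = 0/10 = 0
  <chi_rho, chi_2> = (1/10)[1*(9)*conj(1) + 2*(-1)*conj(1) + 2*(-1)*conj(1) + 5*(-1)*conj(-1)]
      = (1/10)[(9) + (-2) + (-2) + (5)] = 10/10 = 1
  <chi_rho, chi_3> = (1/10)[1*(9)*conj(2) + 2*(-1)*conj(-1/2 + sqrt(5)/2) + 2*(-1)*conj(-sqrt(5)/2 - 1/2) + 5*(-1)*conj(0)]
      = (1/10)[(18) + (1 - sqrt(5)) + (1 + sqrt(5)) + (0)] = 20/10 = 2
  <chi_rho, chi_4> = (1/10)[1*(9)*conj(2) + 2*(-1)*conj(-sqrt(5)/2 - 1/2) + 2*(-1)*conj(-1/2 + sqrt(5)/2) + 5*(-1)*conj(0)]
      = (1/10)[(18) + (1 + sqrt(5)) + (1 - sqrt(5)) + (0)] = 20/10 = 2
Dimension check: dim(rho) = sum (mult * dim) = 0*1 + 1*1 + 2*2 + 2*2 = 9 = chi_rho(e) = 9.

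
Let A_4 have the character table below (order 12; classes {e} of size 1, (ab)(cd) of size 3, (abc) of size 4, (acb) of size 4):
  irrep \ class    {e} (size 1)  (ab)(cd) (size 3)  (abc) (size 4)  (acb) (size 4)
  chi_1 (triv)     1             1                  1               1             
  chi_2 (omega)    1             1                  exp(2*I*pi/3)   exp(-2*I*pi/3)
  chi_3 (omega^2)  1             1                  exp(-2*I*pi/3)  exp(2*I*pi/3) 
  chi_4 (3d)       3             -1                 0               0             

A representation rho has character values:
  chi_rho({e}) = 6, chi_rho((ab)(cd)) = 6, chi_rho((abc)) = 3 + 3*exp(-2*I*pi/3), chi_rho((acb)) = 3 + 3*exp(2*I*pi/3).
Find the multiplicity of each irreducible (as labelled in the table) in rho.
Multiplicities: chi_1: 3, chi_2: 0, chi_3: 3, chi_4: 0.

Proof sketch: Use <chi_rho, chi> = (1/|G|) sum_C |C| * chi_rho(C) * conj(chi(C)) with |G| = 12 for each irreducible chi in the table:
  <chi_rho, chi_1> = (1/12)[1*(6)*conj(1) + 3*(6)*conj(1) + 4*(3 + 3*exp(-2*I*pi/3))*conj(1) + 4*(3 + 3*exp(2*I*pi/3))*conj(1)]
      = (1/12)[(6) + (18) + (12 + 12*exp(-2*I*pi/3)) + (12 + 12*exp(2*I*pi/3))] = 36/12 = 3
  <chi_rho, chi_2> = (1/12)[1*(6)*conj(1) + 3*(6)*conj(1) + 4*(3 + 3*exp(-2*I*pi/3))*conj(exp(2*I*pi/3)) + 4*(3 + 3*exp(2*I*pi/3))*conj(exp(-2*I*pi/3))]
      = (1/12)[(6) + (18) + (-12) + (-12)] = 0/12 = 0
  <chi_rho, chi_3> = (1/12)[1*(6)*conj(1) + 3*(6)*conj(1) + 4*(3 + 3*exp(-2*I*pi/3))*conj(exp(-2*I*pi/3)) + 4*(3 + 3*exp(2*I*pi/3))*conj(exp(2*I*pi/3))]
      = (1/12)[(6) + (18) + (12 + 12*exp(2*I*pi/3)) + (12 + 12*exp(-2*I*pi/3))] = 36/12 = 3
  <chi_rho, chi_4> = (1/12)[1*(6)*conj(3) + 3*(6)*conj(-1) + 4*(3 + 3*exp(-2*I*pi/3))*conj(0) + 4*(3 + 3*exp(2*I*pi/3))*conj(0)]
      = (1/12)[(18) + (-18) + (0) + (0)] = 0/12 = 0
(Exp terms are combined using exp(i*s)*conj(exp(i*t)) = exp(i*(s-t)), and sums of them are collapsed using the identity that for every m > 1 the m distinct m-th roots of unity sum to 0, e.g. 1 + exp(2*I*pi/3) + exp(-2*I*pi/3) = 0.)
Dimension check: dim(rho) = sum (mult * dim) = 3*1 + 0*1 + 3*1 + 0*3 = 6 = chi_rho(e) = 6.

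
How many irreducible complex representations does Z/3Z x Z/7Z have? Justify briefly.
21

Derivation: The number of irreducible complex representations of a finite group equals its number of conjugacy classes. Z/3Z x Z/7Z is abelian of order 21, so every element is its own conjugacy class: 21 classes, so Z/3Z x Z/7Z (order 21) has exactly 21 irreducible complex representations.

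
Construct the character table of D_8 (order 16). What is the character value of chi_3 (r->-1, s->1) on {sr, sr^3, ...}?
Conjugacy classes: {e} of size 1, {r^4} of size 1, {r^1, r^7} of size 2, {r^2, r^6} of size 2, {r^3, r^5} of size 2, {s, sr^2, ...} of size 4, {sr, sr^3, ...} of size 4.
Character table:
  irrep \ class              {e} (size 1)  {r^4} (size 1)  {r^1, r^7} (size 2)  {r^2, r^6} (size 2)  {r^3, r^5} (size 2)  {s, sr^2, ...} (size 4)  {sr, sr^3, ...} (size 4)
  chi_1 (triv)               1             1               1                    1                    1                    1                        1                       
  chi_2 (sign: r->1, s->-1)  1             1               1                    1                    1                    -1                       -1                      
  chi_3 (r->-1, s->1)        1             1               -1                   1                    -1                   1                        -1                      
  chi_4 (r->-1, s->-1)       1             1               -1                   1                    -1                   -1                       1                       
  chi_5 (2d, j=1)            2             -2              sqrt(2)              0                    -sqrt(2)             0                        0                       
  chi_6 (2d, j=2)            2             2               0                    -2                   0                    0                        0                       
  chi_7 (2d, j=3)            2             -2              -sqrt(2)             0                    sqrt(2)              0                        0                       

Spot check: chi_3 (r->-1, s->1) on {sr, sr^3, ...} = -1.

Why: D_8 has order 2*8 = 16 with 7 conjugacy classes, hence 7 irreducibles. Sum of squared dims 1 + 1 + 1 + 1 + 4 + 4 + 4 = 16 = |G|. Linear characters come from the abelianisation; the 2-dimensional irreps have character r^k -> 2*cos(2*pi*j*k/8), reflections -> 0.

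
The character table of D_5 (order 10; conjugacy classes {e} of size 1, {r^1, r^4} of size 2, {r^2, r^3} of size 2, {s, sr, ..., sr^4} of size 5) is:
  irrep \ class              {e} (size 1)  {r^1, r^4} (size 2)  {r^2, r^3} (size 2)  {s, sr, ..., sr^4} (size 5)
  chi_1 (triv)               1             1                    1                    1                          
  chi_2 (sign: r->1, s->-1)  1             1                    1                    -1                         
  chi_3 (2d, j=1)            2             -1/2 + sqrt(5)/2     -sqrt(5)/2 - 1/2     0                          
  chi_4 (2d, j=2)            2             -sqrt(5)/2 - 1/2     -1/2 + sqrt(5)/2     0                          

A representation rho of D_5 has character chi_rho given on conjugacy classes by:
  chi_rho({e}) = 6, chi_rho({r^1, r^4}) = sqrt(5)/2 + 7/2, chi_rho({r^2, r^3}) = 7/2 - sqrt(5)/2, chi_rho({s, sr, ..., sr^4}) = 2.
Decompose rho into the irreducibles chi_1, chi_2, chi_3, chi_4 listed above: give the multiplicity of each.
Multiplicities: chi_1: 3, chi_2: 1, chi_3: 1, chi_4: 0.

Argument: Use <chi_rho, chi> = (1/|G|) sum_C |C| * chi_rho(C) * conj(chi(C)) with |G| = 10 for each irreducible chi in the table:
  <chi_rho, chi_1> = (1/10)[1*(6)*conj(1) + 2*(sqrt(5)/2 + 7/2)*conj(1) + 2*(7/2 - sqrt(5)/2)*conj(1) + 5*(2)*conj(1)]
      = (1/10)[(6) + (sqrt(5) + 7) + (7 - sqrt(5)) + (10)] = 30/10 = 3
  <chi_rho, chi_2> = (1/10)[1*(6)*conj(1) + 2*(sqrt(5)/2 + 7/2)*conj(1) + 2*(7/2 - sqrt(5)/2)*conj(1) + 5*(2)*conj(-1)]
      = (1/10)[(6) + (sqrt(5) + 7) + (7 - sqrt(5)) + (-10)] = 10/10 = 1
  <chi_rho, chi_3> = (1/10)[1*(6)*conj(2) + 2*(sqrt(5)/2 + 7/2)*conj(-1/2 + sqrt(5)/2) + 2*(7/2 - sqrt(5)/2)*conj(-sqrt(5)/2 - 1/2) + 5*(2)*conj(0)]
      = (1/10)[(12) + (-1 + 3*sqrt(5)) + (-3*sqrt(5) - 1) + (0)] = 10/10 = 1
  <chi_rho, chi_4> = (1/10)[1*(6)*conj(2) + 2*(sqrt(5)/2 + 7/2)*conj(-sqrt(5)/2 - 1/2) + 2*(7/2 - sqrt(5)/2)*conj(-1/2 + sqrt(5)/2) + 5*(2)*conj(0)]
      = (1/10)[(12) + (-4*sqrt(5) - 6) + (-6 + 4*sqrt(5)) + (0)] = 0/10 = 0
Dimension check: dim(rho) = sum (mult * dim) = 3*1 + 1*1 + 1*2 + 0*2 = 6 = chi_rho(e) = 6.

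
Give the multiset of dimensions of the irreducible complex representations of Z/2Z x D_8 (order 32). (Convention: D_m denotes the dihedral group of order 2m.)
Dimensions: 1, 1, 1, 1, 1, 1, 1, 1, 2, 2, 2, 2, 2, 2

Justification: There are 14 irreducibles (= number of conjugacy classes). Their dimensions d_i satisfy sum d_i^2 = |G| = 32: 1 + 1 + 1 + 1 + 1 + 1 + 1 + 1 + 4 + 4 + 4 + 4 + 4 + 4 = 32. (For the product with Z/2Z: each of the 2 1-dim characters of Z/2Z tensors with each irrep of D_8, giving 2 copies of each D_8-dimension.)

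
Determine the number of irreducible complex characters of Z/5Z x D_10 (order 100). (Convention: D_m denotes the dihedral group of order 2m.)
40

Justification: The number of irreducible complex representations of a finite group equals its number of conjugacy classes. For a direct product, #classes(G x H) = #classes(G) * #classes(H). Z/5Z has 5 classes (abelian), D_10 has 8 classes, so 5 * 8 = 40, so Z/5Z x D_10 (order 100) has exactly 40 irreducible complex representations.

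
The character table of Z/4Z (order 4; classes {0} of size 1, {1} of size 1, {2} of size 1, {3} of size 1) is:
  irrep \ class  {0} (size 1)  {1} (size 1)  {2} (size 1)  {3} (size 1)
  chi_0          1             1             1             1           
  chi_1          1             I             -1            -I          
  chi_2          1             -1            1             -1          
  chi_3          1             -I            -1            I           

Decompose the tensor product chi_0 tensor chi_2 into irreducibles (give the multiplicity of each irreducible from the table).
chi_0 tensor chi_2 = chi_2 (all other irreducibles have multiplicity 0).

Argument: The character of a tensor product is the pointwise product (chi_0 * chi_2)(C) = chi_0(C) * chi_2(C):
  {0}: (1)*(1), {1}: (1)*(-1), {2}: (1)*(1), {3}: (1)*(-1)
so (chi_0 * chi_2) takes values
  {0} -> 1, {1} -> -1, {2} -> 1, {3} -> -1.
Now take the inner product of this character with each irreducible chi from the table, <chi_0*chi_2, chi> = (1/4) sum_C |C| (chi_0*chi_2)(C) conj(chi(C)):
  <chi_0*chi_2, chi_0> = (1/4)[1*(1)*conj(1) + 1*(-1)*conj(1) + 1*(1)*conj(1) + 1*(-1)*conj(1)]
      = (1/4)[(1) + (-1) + (1) + (-1)] = 0/4 = 0
  <chi_0*chi_2, chi_1> = (1/4)[1*(1)*conj(1) + 1*(-1)*conj(I) + 1*(1)*conj(-1) + 1*(-1)*conj(-I)]
      = (1/4)[(1) + (I) + (-1) + (-I)] = 0/4 = 0
  <chi_0*chi_2, chi_2> = (1/4)[1*(1)*conj(1) + 1*(-1)*conj(-1) + 1*(1)*conj(1) + 1*(-1)*conj(-1)]
      = (1/4)[(1) + (1) + (1) + (1)] = 4/4 = 1
  <chi_0*chi_2, chi_3> = (1/4)[1*(1)*conj(1) + 1*(-1)*conj(-I) + 1*(1)*conj(-1) + 1*(-1)*conj(I)]
      = (1/4)[(1) + (-I) + (-1) + (I)] = 0/4 = 0
(Exp terms are combined using exp(i*s)*conj(exp(i*t)) = exp(i*(s-t)), and sums of them are collapsed using the identity that for every m > 1 the m distinct m-th roots of unity sum to 0, e.g. 1 + exp(2*I*pi/3) + exp(-2*I*pi/3) = 0.)
Hence the multiplicities are chi_2: 1. Dimension check: dim(chi_0)*dim(chi_2) = 1*1 = 1 and sum (mult * dim) = 1*1 = 1.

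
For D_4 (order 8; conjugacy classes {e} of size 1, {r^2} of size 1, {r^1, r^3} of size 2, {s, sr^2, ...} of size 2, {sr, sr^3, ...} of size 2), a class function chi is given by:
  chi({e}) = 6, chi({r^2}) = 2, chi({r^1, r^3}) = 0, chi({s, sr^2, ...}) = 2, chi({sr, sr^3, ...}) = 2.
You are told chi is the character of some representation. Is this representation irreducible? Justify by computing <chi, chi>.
Not irreducible (reducible): <chi, chi> = 7 > 1.

Derivation: <chi, chi> = (1/|G|) sum_C |C| * |chi(C)|^2 = (1/8)[1*|6|^2 + 1*|2|^2 + 2*|0|^2 + 2*|2|^2 + 2*|2|^2]
  = (1/8)[(36) + (4) + (0) + (8) + (8)] = 56/8 = 7.
A character is irreducible iff <chi, chi> = 1, so this representation is reducible.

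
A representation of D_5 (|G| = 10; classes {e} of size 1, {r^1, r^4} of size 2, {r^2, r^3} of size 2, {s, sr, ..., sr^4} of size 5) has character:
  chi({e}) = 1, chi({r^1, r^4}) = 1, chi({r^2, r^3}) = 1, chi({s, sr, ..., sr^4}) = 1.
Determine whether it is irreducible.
Irreducible: <chi, chi> = 1.

Justification: <chi, chi> = (1/|G|) sum_C |C| * |chi(C)|^2 = (1/10)[1*|1|^2 + 2*|1|^2 + 2*|1|^2 + 5*|1|^2]
  = (1/10)[(1) + (2) + (2) + (5)] = 10/10 = 1.
A character is irreducible iff <chi, chi> = 1, so this representation is irreducible.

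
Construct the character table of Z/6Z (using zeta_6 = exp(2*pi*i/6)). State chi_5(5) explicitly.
Character table of Z/6Z (irreps indexed chi_0,...,chi_5 with chi_k(m) = zeta_6^(k*m), zeta_6 = exp(2*pi*i/6)):
  irrep \ class  {0} (size 1)  {1} (size 1)    {2} (size 1)    {3} (size 1)  {4} (size 1)    {5} (size 1)  
  chi_0          1             1               1               1             1               1             
  chi_1          1             exp(I*pi/3)     exp(2*I*pi/3)   -1            exp(-2*I*pi/3)  exp(-I*pi/3)  
  chi_2          1             exp(2*I*pi/3)   exp(-2*I*pi/3)  1             exp(2*I*pi/3)   exp(-2*I*pi/3)
  chi_3          1             -1              1               -1            1               -1            
  chi_4          1             exp(-2*I*pi/3)  exp(2*I*pi/3)   1             exp(-2*I*pi/3)  exp(2*I*pi/3) 
  chi_5          1             exp(-I*pi/3)    exp(-2*I*pi/3)  -1            exp(2*I*pi/3)   exp(I*pi/3)   

Spot check: chi_5(5) = zeta_6^(5*5) = zeta_6^25 = exp(I*pi/3).

Reasoning: Z/6Z is abelian, so all 6 irreducible complex representations are 1-dimensional. They are given by chi_k(m) = zeta_6^(k*m) for k = 0,...,5. Row orthogonality: sum_m chi_k(m) conj(chi_l(m)) = 6 * [k = l].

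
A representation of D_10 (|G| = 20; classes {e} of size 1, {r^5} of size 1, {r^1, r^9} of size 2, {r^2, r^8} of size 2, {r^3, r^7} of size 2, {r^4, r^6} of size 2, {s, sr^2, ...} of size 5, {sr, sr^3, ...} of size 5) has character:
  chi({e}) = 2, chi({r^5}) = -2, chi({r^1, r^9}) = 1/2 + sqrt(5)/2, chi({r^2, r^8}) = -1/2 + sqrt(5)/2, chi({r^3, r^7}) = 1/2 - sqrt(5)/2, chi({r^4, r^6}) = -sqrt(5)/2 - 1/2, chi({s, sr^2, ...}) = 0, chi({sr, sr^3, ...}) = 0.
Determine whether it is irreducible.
Irreducible: <chi, chi> = 1.

Working: <chi, chi> = (1/|G|) sum_C |C| * |chi(C)|^2 = (1/20)[1*|2|^2 + 1*|-2|^2 + 2*|1/2 + sqrt(5)/2|^2 + 2*|-1/2 + sqrt(5)/2|^2 + 2*|1/2 - sqrt(5)/2|^2 + 2*|-sqrt(5)/2 - 1/2|^2 + 5*|0|^2 + 5*|0|^2]
  = (1/20)[(4) + (4) + (sqrt(5) + 3) + (3 - sqrt(5)) + (3 - sqrt(5)) + (sqrt(5) + 3) + (0) + (0)] = 20/20 = 1.
A character is irreducible iff <chi, chi> = 1, so this representation is irreducible.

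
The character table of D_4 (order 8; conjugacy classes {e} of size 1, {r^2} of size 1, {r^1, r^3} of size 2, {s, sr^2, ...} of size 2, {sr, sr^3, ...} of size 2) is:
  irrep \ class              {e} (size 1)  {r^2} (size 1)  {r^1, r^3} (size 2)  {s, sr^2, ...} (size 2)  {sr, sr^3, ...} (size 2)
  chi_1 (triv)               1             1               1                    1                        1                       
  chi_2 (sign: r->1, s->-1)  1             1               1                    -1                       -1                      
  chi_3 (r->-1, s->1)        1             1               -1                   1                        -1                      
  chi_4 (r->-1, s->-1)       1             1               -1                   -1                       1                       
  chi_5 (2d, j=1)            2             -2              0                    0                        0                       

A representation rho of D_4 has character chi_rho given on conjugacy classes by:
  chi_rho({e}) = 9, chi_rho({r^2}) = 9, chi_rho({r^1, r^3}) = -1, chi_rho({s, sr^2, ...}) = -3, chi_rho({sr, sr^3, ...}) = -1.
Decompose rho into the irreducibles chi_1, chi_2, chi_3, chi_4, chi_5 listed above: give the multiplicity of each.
Multiplicities: chi_1: 1, chi_2: 3, chi_3: 2, chi_4: 3, chi_5: 0.

Argument: Use <chi_rho, chi> = (1/|G|) sum_C |C| * chi_rho(C) * conj(chi(C)) with |G| = 8 for each irreducible chi in the table:
  <chi_rho, chi_1> = (1/8)[1*(9)*conj(1) + 1*(9)*conj(1) + 2*(-1)*conj(1) + 2*(-3)*conj(1) + 2*(-1)*conj(1)]
      = (1/8)[(9) + (9) + (-2) + (-6) + (-2)] = 8/8 = 1
  <chi_rho, chi_2> = (1/8)[1*(9)*conj(1) + 1*(9)*conj(1) + 2*(-1)*conj(1) + 2*(-3)*conj(-1) + 2*(-1)*conj(-1)]
      = (1/8)[(9) + (9) + (-2) + (6) + (2)] = 24/8 = 3
  <chi_rho, chi_3> = (1/8)[1*(9)*conj(1) + 1*(9)*conj(1) + 2*(-1)*conj(-1) + 2*(-3)*conj(1) + 2*(-1)*conj(-1)]
      = (1/8)[(9) + (9) + (2) + (-6) + (2)] = 16/8 = 2
  <chi_rho, chi_4> = (1/8)[1*(9)*conj(1) + 1*(9)*conj(1) + 2*(-1)*conj(-1) + 2*(-3)*conj(-1) + 2*(-1)*conj(1)]
      = (1/8)[(9) + (9) + (2) + (6) + (-2)] = 24/8 = 3
  <chi_rho, chi_5> = (1/8)[1*(9)*conj(2) + 1*(9)*conj(-2) + 2*(-1)*conj(0) + 2*(-3)*conj(0) + 2*(-1)*conj(0)]
      = (1/8)[(18) + (-18) + (0) + (0) + (0)] = 0/8 = 0
Dimension check: dim(rho) = sum (mult * dim) = 1*1 + 3*1 + 2*1 + 3*1 + 0*2 = 9 = chi_rho(e) = 9.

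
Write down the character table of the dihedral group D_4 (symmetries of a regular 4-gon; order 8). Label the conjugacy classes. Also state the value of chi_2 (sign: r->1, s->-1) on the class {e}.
Conjugacy classes: {e} of size 1, {r^2} of size 1, {r^1, r^3} of size 2, {s, sr^2, ...} of size 2, {sr, sr^3, ...} of size 2.
Character table:
  irrep \ class              {e} (size 1)  {r^2} (size 1)  {r^1, r^3} (size 2)  {s, sr^2, ...} (size 2)  {sr, sr^3, ...} (size 2)
  chi_1 (triv)               1             1               1                    1                        1                       
  chi_2 (sign: r->1, s->-1)  1             1               1                    -1                       -1                      
  chi_3 (r->-1, s->1)        1             1               -1                   1                        -1                      
  chi_4 (r->-1, s->-1)       1             1               -1                   -1                       1                       
  chi_5 (2d, j=1)            2             -2              0                    0                        0                       

Spot check: chi_2 (sign: r->1, s->-1) on {e} = 1.

Explanation: D_4 has order 2*4 = 8 with 5 conjugacy classes, hence 5 irreducibles. Sum of squared dims 1 + 1 + 1 + 1 + 4 = 8 = |G|. Linear characters come from the abelianisation; the 2-dimensional irreps have character r^k -> 2*cos(2*pi*j*k/4), reflections -> 0.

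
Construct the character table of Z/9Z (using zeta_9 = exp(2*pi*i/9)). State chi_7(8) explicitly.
Character table of Z/9Z (irreps indexed chi_0,...,chi_8 with chi_k(m) = zeta_9^(k*m), zeta_9 = exp(2*pi*i/9)):
  irrep \ class  {0} (size 1)  {1} (size 1)    {2} (size 1)    {3} (size 1)    {4} (size 1)    {5} (size 1)    {6} (size 1)    {7} (size 1)    {8} (size 1)  
  chi_0          1             1               1               1               1               1               1               1               1             
  chi_1          1             exp(2*I*pi/9)   exp(4*I*pi/9)   exp(2*I*pi/3)   exp(8*I*pi/9)   exp(-8*I*pi/9)  exp(-2*I*pi/3)  exp(-4*I*pi/9)  exp(-2*I*pi/9)
  chi_2          1             exp(4*I*pi/9)   exp(8*I*pi/9)   exp(-2*I*pi/3)  exp(-2*I*pi/9)  exp(2*I*pi/9)   exp(2*I*pi/3)   exp(-8*I*pi/9)  exp(-4*I*pi/9)
  chi_3          1             exp(2*I*pi/3)   exp(-2*I*pi/3)  1               exp(2*I*pi/3)   exp(-2*I*pi/3)  1               exp(2*I*pi/3)   exp(-2*I*pi/3)
  chi_4          1             exp(8*I*pi/9)   exp(-2*I*pi/9)  exp(2*I*pi/3)   exp(-4*I*pi/9)  exp(4*I*pi/9)   exp(-2*I*pi/3)  exp(2*I*pi/9)   exp(-8*I*pi/9)
  chi_5          1             exp(-8*I*pi/9)  exp(2*I*pi/9)   exp(-2*I*pi/3)  exp(4*I*pi/9)   exp(-4*I*pi/9)  exp(2*I*pi/3)   exp(-2*I*pi/9)  exp(8*I*pi/9) 
  chi_6          1             exp(-2*I*pi/3)  exp(2*I*pi/3)   1               exp(-2*I*pi/3)  exp(2*I*pi/3)   1               exp(-2*I*pi/3)  exp(2*I*pi/3) 
  chi_7          1             exp(-4*I*pi/9)  exp(-8*I*pi/9)  exp(2*I*pi/3)   exp(2*I*pi/9)   exp(-2*I*pi/9)  exp(-2*I*pi/3)  exp(8*I*pi/9)   exp(4*I*pi/9) 
  chi_8          1             exp(-2*I*pi/9)  exp(-4*I*pi/9)  exp(-2*I*pi/3)  exp(-8*I*pi/9)  exp(8*I*pi/9)   exp(2*I*pi/3)   exp(4*I*pi/9)   exp(2*I*pi/9) 

Spot check: chi_7(8) = zeta_9^(7*8) = zeta_9^56 = exp(4*I*pi/9).

Justification: Z/9Z is abelian, so all 9 irreducible complex representations are 1-dimensional. They are given by chi_k(m) = zeta_9^(k*m) for k = 0,...,8. Row orthogonality: sum_m chi_k(m) conj(chi_l(m)) = 9 * [k = l].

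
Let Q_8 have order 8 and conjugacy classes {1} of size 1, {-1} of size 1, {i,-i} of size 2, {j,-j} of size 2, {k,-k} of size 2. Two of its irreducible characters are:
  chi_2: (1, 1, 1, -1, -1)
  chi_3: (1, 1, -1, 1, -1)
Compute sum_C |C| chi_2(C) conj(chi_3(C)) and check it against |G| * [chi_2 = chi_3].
Sum = 0; so <chi_2, chi_3> = 0 (distinct irreducibles are orthogonal).

Details: Compute term by term over conjugacy classes (|C| * chi_2(C) * conj(chi_3(C))):
  1*(1)*conj(1) + 1*(1)*conj(1) + 2*(1)*conj(-1) + 2*(-1)*conj(1) + 2*(-1)*conj(-1)
  = (1) + (1) + (-2) + (-2) + (2)
  = 0.
Dividing by |G| = 8 gives 0/8 = 0, matching the row-orthogonality relation <chi_2, chi_3> = [chi_2 = chi_3].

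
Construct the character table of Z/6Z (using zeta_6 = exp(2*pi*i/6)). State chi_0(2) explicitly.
Character table of Z/6Z (irreps indexed chi_0,...,chi_5 with chi_k(m) = zeta_6^(k*m), zeta_6 = exp(2*pi*i/6)):
  irrep \ class  {0} (size 1)  {1} (size 1)    {2} (size 1)    {3} (size 1)  {4} (size 1)    {5} (size 1)  
  chi_0          1             1               1               1             1               1             
  chi_1          1             exp(I*pi/3)     exp(2*I*pi/3)   -1            exp(-2*I*pi/3)  exp(-I*pi/3)  
  chi_2          1             exp(2*I*pi/3)   exp(-2*I*pi/3)  1             exp(2*I*pi/3)   exp(-2*I*pi/3)
  chi_3          1             -1              1               -1            1               -1            
  chi_4          1             exp(-2*I*pi/3)  exp(2*I*pi/3)   1             exp(-2*I*pi/3)  exp(2*I*pi/3) 
  chi_5          1             exp(-I*pi/3)    exp(-2*I*pi/3)  -1            exp(2*I*pi/3)   exp(I*pi/3)   

Spot check: chi_0(2) = zeta_6^(0*2) = zeta_6^0 = 1.

Z/6Z is abelian, so all 6 irreducible complex representations are 1-dimensional. They are given by chi_k(m) = zeta_6^(k*m) for k = 0,...,5. Row orthogonality: sum_m chi_k(m) conj(chi_l(m)) = 6 * [k = l].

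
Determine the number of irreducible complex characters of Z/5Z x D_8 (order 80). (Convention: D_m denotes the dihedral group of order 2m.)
35

Details: The number of irreducible complex representations of a finite group equals its number of conjugacy classes. For a direct product, #classes(G x H) = #classes(G) * #classes(H). Z/5Z has 5 classes (abelian), D_8 has 7 classes, so 5 * 7 = 35, so Z/5Z x D_8 (order 80) has exactly 35 irreducible complex representations.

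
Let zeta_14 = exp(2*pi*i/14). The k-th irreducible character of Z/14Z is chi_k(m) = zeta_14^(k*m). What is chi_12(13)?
chi_12(13) = zeta_14^156 = exp(2*I*pi/7)

Derivation: chi_12(13) = zeta_14^(12*13) = zeta_14^156. Since zeta_14^14 = 1, this equals zeta_14^2 = exp(2*pi*i*2/14) = exp(2*I*pi/7).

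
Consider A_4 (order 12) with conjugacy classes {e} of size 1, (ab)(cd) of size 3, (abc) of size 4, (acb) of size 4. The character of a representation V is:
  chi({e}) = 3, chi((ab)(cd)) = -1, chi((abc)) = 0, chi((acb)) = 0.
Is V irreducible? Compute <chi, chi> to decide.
Irreducible: <chi, chi> = 1.

<chi, chi> = (1/|G|) sum_C |C| * |chi(C)|^2 = (1/12)[1*|3|^2 + 3*|-1|^2 + 4*|0|^2 + 4*|0|^2]
  = (1/12)[(9) + (3) + (0) + (0)] = 12/12 = 1.
(Exp terms are combined using exp(i*s)*conj(exp(i*t)) = exp(i*(s-t)), and sums of them are collapsed using the identity that for every m > 1 the m distinct m-th roots of unity sum to 0, e.g. 1 + exp(2*I*pi/3) + exp(-2*I*pi/3) = 0.)
A character is irreducible iff <chi, chi> = 1, so this representation is irreducible.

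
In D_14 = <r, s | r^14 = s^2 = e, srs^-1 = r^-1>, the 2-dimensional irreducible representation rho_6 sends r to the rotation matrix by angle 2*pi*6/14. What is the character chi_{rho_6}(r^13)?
chi_{rho_6}(r^13) = 2*cos(2*pi*6*13/14) = -2*cos(pi/7)

Reasoning: rho_6(r^13) is rotation by angle 2*pi*6*13/14, whose trace is 2*cos(2*pi*6*13/14) = -2*cos(pi/7).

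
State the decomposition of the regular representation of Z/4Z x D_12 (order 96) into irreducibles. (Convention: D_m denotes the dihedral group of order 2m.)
Each irreducible V_i of dimension d_i appears with multiplicity d_i, i.e. rho_reg = (direct sum over all irreducibles V_i) d_i V_i. The irreducible dimensions for Z/4Z x D_12 are 1, 1, 1, 1, 1, 1, 1, 1, 1, 1, 1, 1, 1, 1, 1, 1, 2, 2, 2, 2, 2, 2, 2, 2, 2, 2, 2, 2, 2, 2, 2, 2, 2, 2, 2, 2: 16 irreducibles of dimension 1, each with multiplicity 1; 20 irreducibles of dimension 2, each with multiplicity 2. Total dimension 16*1*1 + 20*2*2 = 96 = |G|.

Reasoning: General theorem: in the regular representation of a finite group G, each irreducible appears with multiplicity equal to its dimension. Check: dim(rho_reg) = sum d_i^2 = 1 + 1 + 1 + 1 + 1 + 1 + 1 + 1 + 1 + 1 + 1 + 1 + 1 + 1 + 1 + 1 + 4 + 4 + 4 + 4 + 4 + 4 + 4 + 4 + 4 + 4 + 4 + 4 + 4 + 4 + 4 + 4 + 4 + 4 + 4 + 4 = 96 = |G|.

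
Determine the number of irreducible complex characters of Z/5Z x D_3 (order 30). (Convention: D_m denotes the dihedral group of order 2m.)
15

Solution. The number of irreducible complex representations of a finite group equals its number of conjugacy classes. For a direct product, #classes(G x H) = #classes(G) * #classes(H). Z/5Z has 5 classes (abelian), D_3 has 3 classes, so 5 * 3 = 15, so Z/5Z x D_3 (order 30) has exactly 15 irreducible complex representations.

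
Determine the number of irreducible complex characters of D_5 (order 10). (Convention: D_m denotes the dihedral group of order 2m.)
4

Working: The number of irreducible complex representations of a finite group equals its number of conjugacy classes. D_5 has 4 conjugacy classes ((n+3)/2 for n odd), so D_5 (order 10) has exactly 4 irreducible complex representations.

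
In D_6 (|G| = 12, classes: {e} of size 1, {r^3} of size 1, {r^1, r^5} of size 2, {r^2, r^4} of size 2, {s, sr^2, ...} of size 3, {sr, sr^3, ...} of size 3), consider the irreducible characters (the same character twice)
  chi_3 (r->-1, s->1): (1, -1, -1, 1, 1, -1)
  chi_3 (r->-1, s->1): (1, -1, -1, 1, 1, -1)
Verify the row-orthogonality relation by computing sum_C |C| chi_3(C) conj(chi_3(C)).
Sum = 12 = |G| = 12; so <chi_3, chi_3> = 1 (norm-1 confirms irreducibility).

Working: Compute term by term over conjugacy classes (|C| * chi_3(C) * conj(chi_3(C))):
  1*(1)*conj(1) + 1*(-1)*conj(-1) + 2*(-1)*conj(-1) + 2*(1)*conj(1) + 3*(1)*conj(1) + 3*(-1)*conj(-1)
  = (1) + (1) + (2) + (2) + (3) + (3)
  = 12.
Dividing by |G| = 12 gives 12/12 = 1, matching the row-orthogonality relation <chi_3, chi_3> = [chi_3 = chi_3].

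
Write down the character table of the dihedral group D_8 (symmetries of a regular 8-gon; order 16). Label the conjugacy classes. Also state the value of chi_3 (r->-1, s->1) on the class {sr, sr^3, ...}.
Conjugacy classes: {e} of size 1, {r^4} of size 1, {r^1, r^7} of size 2, {r^2, r^6} of size 2, {r^3, r^5} of size 2, {s, sr^2, ...} of size 4, {sr, sr^3, ...} of size 4.
Character table:
  irrep \ class              {e} (size 1)  {r^4} (size 1)  {r^1, r^7} (size 2)  {r^2, r^6} (size 2)  {r^3, r^5} (size 2)  {s, sr^2, ...} (size 4)  {sr, sr^3, ...} (size 4)
  chi_1 (triv)               1             1               1                    1                    1                    1                        1                       
  chi_2 (sign: r->1, s->-1)  1             1               1                    1                    1                    -1                       -1                      
  chi_3 (r->-1, s->1)        1             1               -1                   1                    -1                   1                        -1                      
  chi_4 (r->-1, s->-1)       1             1               -1                   1                    -1                   -1                       1                       
  chi_5 (2d, j=1)            2             -2              sqrt(2)              0                    -sqrt(2)             0                        0                       
  chi_6 (2d, j=2)            2             2               0                    -2                   0                    0                        0                       
  chi_7 (2d, j=3)            2             -2              -sqrt(2)             0                    sqrt(2)              0                        0                       

Spot check: chi_3 (r->-1, s->1) on {sr, sr^3, ...} = -1.

Solution. D_8 has order 2*8 = 16 with 7 conjugacy classes, hence 7 irreducibles. Sum of squared dims 1 + 1 + 1 + 1 + 4 + 4 + 4 = 16 = |G|. Linear characters come from the abelianisation; the 2-dimensional irreps have character r^k -> 2*cos(2*pi*j*k/8), reflections -> 0.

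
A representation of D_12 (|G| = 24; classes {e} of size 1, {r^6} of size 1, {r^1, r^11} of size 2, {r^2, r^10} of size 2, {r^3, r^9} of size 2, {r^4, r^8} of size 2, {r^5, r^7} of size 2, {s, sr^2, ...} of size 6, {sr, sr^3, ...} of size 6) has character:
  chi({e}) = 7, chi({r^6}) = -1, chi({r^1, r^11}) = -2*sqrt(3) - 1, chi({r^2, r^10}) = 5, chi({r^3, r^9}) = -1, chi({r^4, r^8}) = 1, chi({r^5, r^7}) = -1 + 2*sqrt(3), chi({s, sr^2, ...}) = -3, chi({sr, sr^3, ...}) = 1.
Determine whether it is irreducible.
Not irreducible (reducible): <chi, chi> = 9 > 1.

Proof sketch: <chi, chi> = (1/|G|) sum_C |C| * |chi(C)|^2 = (1/24)[1*|7|^2 + 1*|-1|^2 + 2*|-2*sqrt(3) - 1|^2 + 2*|5|^2 + 2*|-1|^2 + 2*|1|^2 + 2*|-1 + 2*sqrt(3)|^2 + 6*|-3|^2 + 6*|1|^2]
  = (1/24)[(49) + (1) + (8*sqrt(3) + 26) + (50) + (2) + (2) + (26 - 8*sqrt(3)) + (54) + (6)] = 216/24 = 9.
A character is irreducible iff <chi, chi> = 1, so this representation is reducible.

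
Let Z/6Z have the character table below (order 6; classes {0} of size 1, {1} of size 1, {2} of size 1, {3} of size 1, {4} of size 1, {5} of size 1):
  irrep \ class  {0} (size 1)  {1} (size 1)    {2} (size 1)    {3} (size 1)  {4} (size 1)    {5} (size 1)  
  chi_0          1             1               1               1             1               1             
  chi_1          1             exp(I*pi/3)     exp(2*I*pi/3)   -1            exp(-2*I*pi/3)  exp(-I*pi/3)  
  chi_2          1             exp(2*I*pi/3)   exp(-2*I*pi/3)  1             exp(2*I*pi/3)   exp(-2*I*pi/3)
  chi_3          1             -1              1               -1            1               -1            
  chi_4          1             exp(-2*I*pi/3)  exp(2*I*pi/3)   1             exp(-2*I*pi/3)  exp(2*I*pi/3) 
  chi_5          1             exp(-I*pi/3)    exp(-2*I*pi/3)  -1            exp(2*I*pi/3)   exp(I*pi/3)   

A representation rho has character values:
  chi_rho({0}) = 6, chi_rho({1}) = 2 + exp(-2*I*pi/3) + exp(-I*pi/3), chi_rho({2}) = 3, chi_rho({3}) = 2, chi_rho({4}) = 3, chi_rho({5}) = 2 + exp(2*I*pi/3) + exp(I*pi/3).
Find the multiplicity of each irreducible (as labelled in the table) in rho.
Multiplicities: chi_0: 3, chi_1: 0, chi_2: 0, chi_3: 1, chi_4: 1, chi_5: 1.

Derivation: Use <chi_rho, chi> = (1/|G|) sum_C |C| * chi_rho(C) * conj(chi(C)) with |G| = 6 for each irreducible chi in the table:
  <chi_rho, chi_0> = (1/6)[1*(6)*conj(1) + 1*(2 + exp(-2*I*pi/3) + exp(-I*pi/3))*conj(1) + 1*(3)*conj(1) + 1*(2)*conj(1) + 1*(3)*conj(1) + 1*(2 + exp(2*I*pi/3) + exp(I*pi/3))*conj(1)]
      = (1/6)[(6) + (2 + exp(-2*I*pi/3) + exp(-I*pi/3)) + (3) + (2) + (3) + (2 + exp(2*I*pi/3) + exp(I*pi/3))] = 18/6 = 3
  <chi_rho, chi_1> = (1/6)[1*(6)*conj(1) + 1*(2 + exp(-2*I*pi/3) + exp(-I*pi/3))*conj(exp(I*pi/3)) + 1*(3)*conj(exp(2*I*pi/3)) + 1*(2)*conj(-1) + 1*(3)*conj(exp(-2*I*pi/3)) + 1*(2 + exp(2*I*pi/3) + exp(I*pi/3))*conj(exp(-I*pi/3))]
      = (1/6)[(6) + (-1 + 2*exp(-I*pi/3) + exp(-2*I*pi/3)) + (1 + 4*exp(-2*I*pi/3) + exp(2*I*pi/3)) + (-2) + (1 + exp(-2*I*pi/3) + 4*exp(2*I*pi/3)) + (-1 + exp(2*I*pi/3) + 2*exp(I*pi/3))] = 0/6 = 0
  <chi_rho, chi_2> = (1/6)[1*(6)*conj(1) + 1*(2 + exp(-2*I*pi/3) + exp(-I*pi/3))*conj(exp(2*I*pi/3)) + 1*(3)*conj(exp(-2*I*pi/3)) + 1*(2)*conj(1) + 1*(3)*conj(exp(2*I*pi/3)) + 1*(2 + exp(2*I*pi/3) + exp(I*pi/3))*conj(exp(-2*I*pi/3))]
      = (1/6)[(6) + (-1 + 2*exp(-2*I*pi/3) + exp(2*I*pi/3)) + (1 + exp(-2*I*pi/3) + 4*exp(2*I*pi/3)) + (2) + (1 + 4*exp(-2*I*pi/3) + exp(2*I*pi/3)) + (-1 + exp(-2*I*pi/3) + 2*exp(2*I*pi/3))] = 0/6 = 0
  <chi_rho, chi_3> = (1/6)[1*(6)*conj(1) + 1*(2 + exp(-2*I*pi/3) + exp(-I*pi/3))*conj(-1) + 1*(3)*conj(1) + 1*(2)*conj(-1) + 1*(3)*conj(1) + 1*(2 + exp(2*I*pi/3) + exp(I*pi/3))*conj(-1)]
      = (1/6)[(6) + (-2 - exp(-I*pi/3) - exp(-2*I*pi/3)) + (3) + (-2) + (3) + (-2 - exp(I*pi/3) - exp(2*I*pi/3))] = 6/6 = 1
  <chi_rho, chi_4> = (1/6)[1*(6)*conj(1) + 1*(2 + exp(-2*I*pi/3) + exp(-I*pi/3))*conj(exp(-2*I*pi/3)) + 1*(3)*conj(exp(2*I*pi/3)) + 1*(2)*conj(1) + 1*(3)*conj(exp(-2*I*pi/3)) + 1*(2 + exp(2*I*pi/3) + exp(I*pi/3))*conj(exp(2*I*pi/3))]
      = (1/6)[(6) + (1 + exp(I*pi/3) + 2*exp(2*I*pi/3)) + (1 + 4*exp(-2*I*pi/3) + exp(2*I*pi/3)) + (2) + (1 + exp(-2*I*pi/3) + 4*exp(2*I*pi/3)) + (1 + 2*exp(-2*I*pi/3) + exp(-I*pi/3))] = 6/6 = 1
  <chi_rho, chi_5> = (1/6)[1*(6)*conj(1) + 1*(2 + exp(-2*I*pi/3) + exp(-I*pi/3))*conj(exp(-I*pi/3)) + 1*(3)*conj(exp(-2*I*pi/3)) + 1*(2)*conj(-1) + 1*(3)*conj(exp(2*I*pi/3)) + 1*(2 + exp(2*I*pi/3) + exp(I*pi/3))*conj(exp(I*pi/3))]
      = (1/6)[(6) + (1 + exp(-I*pi/3) + 2*exp(I*pi/3)) + (1 + exp(-2*I*pi/3) + 4*exp(2*I*pi/3)) + (-2) + (1 + 4*exp(-2*I*pi/3) + exp(2*I*pi/3)) + (1 + 2*exp(-I*pi/3) + exp(I*pi/3))] = 6/6 = 1
(Exp terms are combined using exp(i*s)*conj(exp(i*t)) = exp(i*(s-t)), and sums of them are collapsed using the identity that for every m > 1 the m distinct m-th roots of unity sum to 0, e.g. 1 + exp(2*I*pi/3) + exp(-2*I*pi/3) = 0.)
Dimension check: dim(rho) = sum (mult * dim) = 3*1 + 0*1 + 0*1 + 1*1 + 1*1 + 1*1 = 6 = chi_rho(e) = 6.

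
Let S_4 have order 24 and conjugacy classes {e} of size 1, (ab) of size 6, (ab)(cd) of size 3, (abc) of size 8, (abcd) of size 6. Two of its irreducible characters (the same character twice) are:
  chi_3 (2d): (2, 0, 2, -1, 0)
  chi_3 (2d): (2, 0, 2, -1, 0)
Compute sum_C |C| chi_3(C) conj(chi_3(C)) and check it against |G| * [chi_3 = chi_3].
Sum = 24 = |G| = 24; so <chi_3, chi_3> = 1 (norm-1 confirms irreducibility).

Details: Compute term by term over conjugacy classes (|C| * chi_3(C) * conj(chi_3(C))):
  1*(2)*conj(2) + 6*(0)*conj(0) + 3*(2)*conj(2) + 8*(-1)*conj(-1) + 6*(0)*conj(0)
  = (4) + (0) + (12) + (8) + (0)
  = 24.
Dividing by |G| = 24 gives 24/24 = 1, matching the row-orthogonality relation <chi_3, chi_3> = [chi_3 = chi_3].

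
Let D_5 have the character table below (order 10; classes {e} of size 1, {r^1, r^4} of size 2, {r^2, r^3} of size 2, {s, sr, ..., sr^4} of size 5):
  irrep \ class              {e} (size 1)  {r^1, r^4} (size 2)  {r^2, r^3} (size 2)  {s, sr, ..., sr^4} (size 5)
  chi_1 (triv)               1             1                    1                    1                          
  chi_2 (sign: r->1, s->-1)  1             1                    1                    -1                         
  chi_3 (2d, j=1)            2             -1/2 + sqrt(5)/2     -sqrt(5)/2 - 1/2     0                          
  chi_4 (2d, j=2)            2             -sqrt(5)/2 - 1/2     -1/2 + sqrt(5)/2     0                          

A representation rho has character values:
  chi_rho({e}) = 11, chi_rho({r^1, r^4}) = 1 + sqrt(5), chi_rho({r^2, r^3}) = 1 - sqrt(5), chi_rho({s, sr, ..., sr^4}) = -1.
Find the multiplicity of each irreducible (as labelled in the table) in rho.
Multiplicities: chi_1: 1, chi_2: 2, chi_3: 3, chi_4: 1.

Explanation: Use <chi_rho, chi> = (1/|G|) sum_C |C| * chi_rho(C) * conj(chi(C)) with |G| = 10 for each irreducible chi in the table:
  <chi_rho, chi_1> = (1/10)[1*(11)*conj(1) + 2*(1 + sqrt(5))*conj(1) + 2*(1 - sqrt(5))*conj(1) + 5*(-1)*conj(1)]
      = (1/10)[(11) + (2 + 2*sqrt(5)) + (2 - 2*sqrt(5)) + (-5)] = 10/10 = 1
  <chi_rho, chi_2> = (1/10)[1*(11)*conj(1) + 2*(1 + sqrt(5))*conj(1) + 2*(1 - sqrt(5))*conj(1) + 5*(-1)*conj(-1)]
      = (1/10)[(11) + (2 + 2*sqrt(5)) + (2 - 2*sqrt(5)) + (5)] = 20/10 = 2
  <chi_rho, chi_3> = (1/10)[1*(11)*conj(2) + 2*(1 + sqrt(5))*conj(-1/2 + sqrt(5)/2) + 2*(1 - sqrt(5))*conj(-sqrt(5)/2 - 1/2) + 5*(-1)*conj(0)]
      = (1/10)[(22) + (4) + (4) + (0)] = 30/10 = 3
  <chi_rho, chi_4> = (1/10)[1*(11)*conj(2) + 2*(1 + sqrt(5))*conj(-sqrt(5)/2 - 1/2) + 2*(1 - sqrt(5))*conj(-1/2 + sqrt(5)/2) + 5*(-1)*conj(0)]
      = (1/10)[(22) + (-6 - 2*sqrt(5)) + (-6 + 2*sqrt(5)) + (0)] = 10/10 = 1
Dimension check: dim(rho) = sum (mult * dim) = 1*1 + 2*1 + 3*2 + 1*2 = 11 = chi_rho(e) = 11.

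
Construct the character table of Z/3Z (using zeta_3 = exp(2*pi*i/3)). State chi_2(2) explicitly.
Character table of Z/3Z (irreps indexed chi_0,...,chi_2 with chi_k(m) = zeta_3^(k*m), zeta_3 = exp(2*pi*i/3)):
  irrep \ class  {0} (size 1)  {1} (size 1)    {2} (size 1)  
  chi_0          1             1               1             
  chi_1          1             exp(2*I*pi/3)   exp(-2*I*pi/3)
  chi_2          1             exp(-2*I*pi/3)  exp(2*I*pi/3) 

Spot check: chi_2(2) = zeta_3^(2*2) = zeta_3^4 = exp(2*I*pi/3).

Argument: Z/3Z is abelian, so all 3 irreducible complex representations are 1-dimensional. They are given by chi_k(m) = zeta_3^(k*m) for k = 0,...,2. Row orthogonality: sum_m chi_k(m) conj(chi_l(m)) = 3 * [k = l].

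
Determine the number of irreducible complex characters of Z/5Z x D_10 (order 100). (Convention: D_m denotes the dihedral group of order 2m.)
40

Working: The number of irreducible complex representations of a finite group equals its number of conjugacy classes. For a direct product, #classes(G x H) = #classes(G) * #classes(H). Z/5Z has 5 classes (abelian), D_10 has 8 classes, so 5 * 8 = 40, so Z/5Z x D_10 (order 100) has exactly 40 irreducible complex representations.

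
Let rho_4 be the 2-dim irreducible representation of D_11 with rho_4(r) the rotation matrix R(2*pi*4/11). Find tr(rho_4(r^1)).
chi_{rho_4}(r^1) = 2*cos(2*pi*4*1/11) = -2*cos(3*pi/11)

Derivation: rho_4(r^1) is rotation by angle 2*pi*4*1/11, whose trace is 2*cos(2*pi*4*1/11) = -2*cos(3*pi/11).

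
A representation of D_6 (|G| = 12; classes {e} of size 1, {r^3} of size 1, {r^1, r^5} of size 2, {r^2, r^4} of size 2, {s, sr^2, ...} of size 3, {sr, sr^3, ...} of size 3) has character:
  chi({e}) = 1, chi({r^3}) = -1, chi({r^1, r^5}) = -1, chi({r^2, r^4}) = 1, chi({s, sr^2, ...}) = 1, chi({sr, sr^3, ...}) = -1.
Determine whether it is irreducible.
Irreducible: <chi, chi> = 1.

Working: <chi, chi> = (1/|G|) sum_C |C| * |chi(C)|^2 = (1/12)[1*|1|^2 + 1*|-1|^2 + 2*|-1|^2 + 2*|1|^2 + 3*|1|^2 + 3*|-1|^2]
  = (1/12)[(1) + (1) + (2) + (2) + (3) + (3)] = 12/12 = 1.
A character is irreducible iff <chi, chi> = 1, so this representation is irreducible.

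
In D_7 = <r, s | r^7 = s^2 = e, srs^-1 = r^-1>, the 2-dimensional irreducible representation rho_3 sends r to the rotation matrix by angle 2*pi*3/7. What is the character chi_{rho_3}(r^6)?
chi_{rho_3}(r^6) = 2*cos(2*pi*3*6/7) = -2*cos(pi/7)

Reasoning: rho_3(r^6) is rotation by angle 2*pi*3*6/7, whose trace is 2*cos(2*pi*3*6/7) = -2*cos(pi/7).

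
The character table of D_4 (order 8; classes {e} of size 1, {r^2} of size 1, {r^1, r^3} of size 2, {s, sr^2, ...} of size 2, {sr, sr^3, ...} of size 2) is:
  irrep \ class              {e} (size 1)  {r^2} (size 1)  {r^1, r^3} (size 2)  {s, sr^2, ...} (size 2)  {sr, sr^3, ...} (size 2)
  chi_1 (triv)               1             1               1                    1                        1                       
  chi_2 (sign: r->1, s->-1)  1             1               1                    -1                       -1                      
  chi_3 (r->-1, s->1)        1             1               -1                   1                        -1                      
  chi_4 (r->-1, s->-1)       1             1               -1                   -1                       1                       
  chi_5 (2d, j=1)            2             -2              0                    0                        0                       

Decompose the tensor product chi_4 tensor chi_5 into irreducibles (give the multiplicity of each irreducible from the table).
chi_4 tensor chi_5 = chi_5 (all other irreducibles have multiplicity 0).

Solution. The character of a tensor product is the pointwise product (chi_4 * chi_5)(C) = chi_4(C) * chi_5(C):
  {e}: (1)*(2), {r^2}: (1)*(-2), {r^1, r^3}: (-1)*(0), {s, sr^2, ...}: (-1)*(0), {sr, sr^3, ...}: (1)*(0)
so (chi_4 * chi_5) takes values
  {e} -> 2, {r^2} -> -2, {r^1, r^3} -> 0, {s, sr^2, ...} -> 0, {sr, sr^3, ...} -> 0.
Now take the inner product of this character with each irreducible chi from the table, <chi_4*chi_5, chi> = (1/8) sum_C |C| (chi_4*chi_5)(C) conj(chi(C)):
  <chi_4*chi_5, chi_1> = (1/8)[1*(2)*conj(1) + 1*(-2)*conj(1) + 2*(0)*conj(1) + 2*(0)*conj(1) + 2*(0)*conj(1)]
      = (1/8)[(2) + (-2) + (0) + (0) + (0)] = 0/8 = 0
  <chi_4*chi_5, chi_2> = (1/8)[1*(2)*conj(1) + 1*(-2)*conj(1) + 2*(0)*conj(1) + 2*(0)*conj(-1) + 2*(0)*conj(-1)]
      = (1/8)[(2) + (-2) + (0) + (0) + (0)] = 0/8 = 0
  <chi_4*chi_5, chi_3> = (1/8)[1*(2)*conj(1) + 1*(-2)*conj(1) + 2*(0)*conj(-1) + 2*(0)*conj(1) + 2*(0)*conj(-1)]
      = (1/8)[(2) + (-2) + (0) + (0) + (0)] = 0/8 = 0
  <chi_4*chi_5, chi_4> = (1/8)[1*(2)*conj(1) + 1*(-2)*conj(1) + 2*(0)*conj(-1) + 2*(0)*conj(-1) + 2*(0)*conj(1)]
      = (1/8)[(2) + (-2) + (0) + (0) + (0)] = 0/8 = 0
  <chi_4*chi_5, chi_5> = (1/8)[1*(2)*conj(2) + 1*(-2)*conj(-2) + 2*(0)*conj(0) + 2*(0)*conj(0) + 2*(0)*conj(0)]
      = (1/8)[(4) + (4) + (0) + (0) + (0)] = 8/8 = 1
Hence the multiplicities are chi_5: 1. Dimension check: dim(chi_4)*dim(chi_5) = 1*2 = 2 and sum (mult * dim) = 1*2 = 2.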